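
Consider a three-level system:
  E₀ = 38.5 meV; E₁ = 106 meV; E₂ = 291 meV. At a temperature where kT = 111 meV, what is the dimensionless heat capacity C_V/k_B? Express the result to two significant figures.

0.33

Eᵢ/kT = 0.3468, 0.9550, 2.622.
Z = Σ e^(−Eᵢ/kT) = e^(−0.3468) + e^(−0.9550) + e^(−2.622) = 0.7069 + 0.3848 + 0.07266 = 1.164.
⟨E⟩ = 76.59 meV, ⟨E²⟩ = 9901 meV².
C_V/k_B = (⟨E²⟩ − ⟨E⟩²)/(kT)² = (9901 − 5866)/12320 = 0.33.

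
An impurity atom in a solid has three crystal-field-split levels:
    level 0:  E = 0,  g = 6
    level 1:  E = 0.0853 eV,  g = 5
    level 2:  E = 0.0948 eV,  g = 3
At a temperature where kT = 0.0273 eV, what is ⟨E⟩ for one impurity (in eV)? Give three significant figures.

0.00437 eV

Eᵢ/kT = 0, 3.1245, 3.4725.
Z = Σ gᵢe^(−Eᵢ/kT) = 6·e^(−0) + 5·e^(−3.1245) + 3·e^(−3.4725) = 6.0000 + 0.21979 + 0.093118 = 6.3129.
⟨E⟩ = Σ Eᵢ gᵢe^(−Eᵢ/kT) / Z = (0·6.0000 + 0.0853·0.21979 + 0.0948·0.093118) / 6.3129 = 0.00437 eV.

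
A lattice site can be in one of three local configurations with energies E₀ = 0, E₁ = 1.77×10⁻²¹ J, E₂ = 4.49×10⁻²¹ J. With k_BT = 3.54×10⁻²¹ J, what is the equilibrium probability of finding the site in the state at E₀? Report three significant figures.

0.530

Eᵢ/kT = 0, 0.50000, 1.2684.
Z = Σ e^(−Eᵢ/kT) = e^(−0) + e^(−0.50000) + e^(−1.2684) = 1.0000 + 0.60653 + 0.28128 = 1.8878.
P₀ = e^(−E₀/kT) / Z = 1.0000/1.8878 = 0.530.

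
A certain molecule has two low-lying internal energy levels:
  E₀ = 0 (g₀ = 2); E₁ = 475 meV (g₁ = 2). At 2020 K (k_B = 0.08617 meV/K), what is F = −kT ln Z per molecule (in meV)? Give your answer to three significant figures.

-132 meV

k_BT = 0.08617 × 2020 K = 174.06 meV.
Eᵢ/kT = 0, 2.7289.
Z = Σ gᵢe^(−Eᵢ/kT) = 2·e^(−0) + 2·e^(−2.7289) = 2.0000 + 0.13058 = 2.1306.
F = −kT ln Z = −174.06 × ln(2.1306) = −174.06 × 0.75640 = -132 meV.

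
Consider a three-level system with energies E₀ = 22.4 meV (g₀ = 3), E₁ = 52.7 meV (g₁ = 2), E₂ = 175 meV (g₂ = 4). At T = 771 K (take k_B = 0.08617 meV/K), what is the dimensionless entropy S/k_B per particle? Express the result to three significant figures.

k_BT = 0.08617 × 771 K = 66.437 meV.
Eᵢ/kT = 0.33716, 0.79323, 2.6341.
Z = Σ gᵢe^(−Eᵢ/kT) = 3·e^(−0.33716) + 2·e^(−0.79323) + 4·e^(−2.6341) = 2.1414 + 0.90476 + 0.28713 = 3.3333.
⟨E⟩ = Σ EᵢPᵢ = 43.769 meV.
S/k_B = ln Z + ⟨E⟩/kT = ln(3.3333) + 43.769/66.437 = 1.2040 + 0.65880 = 1.86.

1.86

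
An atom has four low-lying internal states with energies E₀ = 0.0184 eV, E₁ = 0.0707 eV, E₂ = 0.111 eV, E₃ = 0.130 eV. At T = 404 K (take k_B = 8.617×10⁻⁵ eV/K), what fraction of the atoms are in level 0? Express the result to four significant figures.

k_BT = 8.617×10⁻⁵ × 404 K = 0.0348127 eV.
Eᵢ/kT = 0.528543, 2.03087, 3.18849, 3.73427.
Z = Σ e^(−Eᵢ/kT) = e^(−0.528543) + e^(−2.03087) + e^(−3.18849) + e^(−3.73427) = 0.589463 + 0.131221 + 0.0412341 + 0.0238906 = 0.785809.
P₀ = e^(−E₀/kT) / Z = 0.589463/0.785809 = 0.7501.

0.7501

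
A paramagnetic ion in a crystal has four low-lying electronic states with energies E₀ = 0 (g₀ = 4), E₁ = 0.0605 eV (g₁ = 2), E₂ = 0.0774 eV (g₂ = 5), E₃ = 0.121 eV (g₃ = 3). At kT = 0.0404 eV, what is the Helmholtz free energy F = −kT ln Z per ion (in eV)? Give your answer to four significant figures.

Eᵢ/kT = 0, 1.49752, 1.91584, 2.99505.
Z = Σ gᵢe^(−Eᵢ/kT) = 4·e^(−0) + 2·e^(−1.49752) + 5·e^(−1.91584) + 3·e^(−2.99505) = 4.00000 + 0.447368 + 0.736091 + 0.150102 = 5.33356.
F = −kT ln Z = −0.0404 × ln(5.33356) = −0.0404 × 1.67402 = -0.06763 eV.

-0.06763 eV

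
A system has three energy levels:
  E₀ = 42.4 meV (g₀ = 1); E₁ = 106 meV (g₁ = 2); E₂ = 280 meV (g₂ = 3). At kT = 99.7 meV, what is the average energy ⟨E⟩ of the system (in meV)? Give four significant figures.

Eᵢ/kT = 0.425276, 1.06319, 2.80843.
Z = Σ gᵢe^(−Eᵢ/kT) = 1·e^(−0.425276) + 2·e^(−1.06319) + 3·e^(−2.80843) = 0.653589 + 0.690705 + 0.180899 = 1.52519.
⟨E⟩ = Σ Eᵢ gᵢe^(−Eᵢ/kT) / Z = (42.4·0.653589 + 106·0.690705 + 280·0.180899) / 1.52519 = 99.38 meV.

99.38 meV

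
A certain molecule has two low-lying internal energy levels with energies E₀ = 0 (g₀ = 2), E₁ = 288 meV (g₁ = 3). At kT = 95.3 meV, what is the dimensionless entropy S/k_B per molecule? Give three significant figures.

0.969

Eᵢ/kT = 0, 3.0220.
Z = Σ gᵢe^(−Eᵢ/kT) = 2·e^(−0) + 3·e^(−3.0220) = 2.0000 + 0.14611 = 2.1461.
⟨E⟩ = Σ EᵢPᵢ = 19.608 meV.
S/k_B = ln Z + ⟨E⟩/kT = ln(2.1461) + 19.608/95.3 = 0.76365 + 0.20575 = 0.969.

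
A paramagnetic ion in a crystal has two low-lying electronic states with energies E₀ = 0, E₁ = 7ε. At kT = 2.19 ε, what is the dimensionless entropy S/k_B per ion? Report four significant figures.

Eᵢ/kT = 0, 3.19635.
Z = Σ e^(−Eᵢ/kT) = e^(−0) + e^(−3.19635) = 1.00000 + 0.0409113 = 1.04091.
⟨E⟩ = Σ EᵢPᵢ = 0.275124 ε.
S/k_B = ln Z + ⟨E⟩/kT = ln(1.04091) + 0.275124/2.19 = 0.0400953 + 0.125627 = 0.1657.

0.1657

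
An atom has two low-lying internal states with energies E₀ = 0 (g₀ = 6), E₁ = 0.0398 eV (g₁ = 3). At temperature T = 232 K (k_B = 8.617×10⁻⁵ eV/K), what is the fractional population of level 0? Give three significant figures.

0.936

k_BT = 8.617×10⁻⁵ × 232 K = 0.019991 eV.
Eᵢ/kT = 0, 1.9909.
Z = Σ gᵢe^(−Eᵢ/kT) = 6·e^(−0) + 3·e^(−1.9909) = 6.0000 + 0.40972 = 6.4097.
P₀ = g₀ e^(−E₀/kT) / Z = 6.0000/6.4097 = 0.936.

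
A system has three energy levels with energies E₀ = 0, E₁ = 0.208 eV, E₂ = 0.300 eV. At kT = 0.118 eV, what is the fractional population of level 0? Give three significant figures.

Eᵢ/kT = 0, 1.7627, 2.5424.
Z = Σ e^(−Eᵢ/kT) = e^(−0) + e^(−1.7627) + e^(−2.5424) = 1.0000 + 0.17158 + 0.078677 = 1.2503.
P₀ = e^(−E₀/kT) / Z = 1.0000/1.2503 = 0.800.

0.800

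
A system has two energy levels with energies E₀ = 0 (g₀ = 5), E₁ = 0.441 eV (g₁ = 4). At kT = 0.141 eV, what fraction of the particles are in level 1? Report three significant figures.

Eᵢ/kT = 0, 3.1277.
Z = Σ gᵢe^(−Eᵢ/kT) = 5·e^(−0) + 4·e^(−3.1277) = 5.0000 + 0.17527 = 5.1753.
P₁ = g₁ e^(−E₁/kT) / Z = 0.17527/5.1753 = 0.0339.

0.0339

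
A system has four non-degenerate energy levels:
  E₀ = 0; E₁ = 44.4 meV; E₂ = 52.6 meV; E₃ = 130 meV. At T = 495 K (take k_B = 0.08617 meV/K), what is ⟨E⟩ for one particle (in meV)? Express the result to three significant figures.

k_BT = 0.08617 × 495 K = 42.654 meV.
Eᵢ/kT = 0, 1.0409, 1.2332, 3.0478.
Z = Σ e^(−Eᵢ/kT) = e^(−0) + e^(−1.0409) + e^(−1.2332) + e^(−3.0478) = 1.0000 + 0.35314 + 0.29136 + 0.047463 = 1.6920.
⟨E⟩ = Σ Eᵢ e^(−Eᵢ/kT) / Z = (0·1.0000 + 44.4·0.35314 + 52.6·0.29136 + 130·0.047463) / 1.6920 = 22.0 meV.

22.0 meV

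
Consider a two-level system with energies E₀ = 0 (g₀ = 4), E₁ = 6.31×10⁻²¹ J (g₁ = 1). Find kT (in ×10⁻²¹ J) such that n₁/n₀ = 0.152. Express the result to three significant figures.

12.7 ×10⁻²¹ J

n₁/n₀ = (g₁/g₀) exp[−(E₁−E₀)/kT] = 0.152.
⇒ (E₁−E₀)/kT = ln((1/4)/0.152) = ln(1.6447) = 0.49756.
kT = 6.31 ×10⁻²¹ J / 0.49756 = 12.7 ×10⁻²¹ J.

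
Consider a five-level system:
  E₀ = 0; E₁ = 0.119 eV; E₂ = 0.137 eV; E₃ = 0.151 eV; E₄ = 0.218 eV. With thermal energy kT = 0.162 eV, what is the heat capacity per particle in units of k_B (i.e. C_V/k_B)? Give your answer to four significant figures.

Eᵢ/kT = 0, 0.734568, 0.845679, 0.932099, 1.34568.
Z = Σ e^(−Eᵢ/kT) = e^(−0) + e^(−0.734568) + e^(−0.845679) + e^(−0.932099) + e^(−1.34568) = 1.00000 + 0.479713 + 0.429266 + 0.393726 + 0.260363 = 2.56307.
⟨E⟩ = 0.0905582 eV, ⟨E²⟩ = 0.0141241 eV².
C_V/k_B = (⟨E²⟩ − ⟨E⟩²)/(kT)² = (0.0141241 − 0.00820079)/0.0262440 = 0.2257.

0.2257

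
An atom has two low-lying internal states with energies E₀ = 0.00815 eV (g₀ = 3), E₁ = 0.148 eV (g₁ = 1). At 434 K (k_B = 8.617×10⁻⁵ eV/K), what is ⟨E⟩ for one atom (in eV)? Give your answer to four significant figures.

0.009249 eV

k_BT = 8.617×10⁻⁵ × 434 K = 0.0373978 eV.
Eᵢ/kT = 0.217927, 3.95745.
Z = Σ gᵢe^(−Eᵢ/kT) = 3·e^(−0.217927) + 1·e^(−3.95745) = 2.41255 + 0.0191118 = 2.43166.
⟨E⟩ = Σ Eᵢ gᵢe^(−Eᵢ/kT) / Z = (0.00815·2.41255 + 0.148·0.0191118) / 2.43166 = 0.009249 eV.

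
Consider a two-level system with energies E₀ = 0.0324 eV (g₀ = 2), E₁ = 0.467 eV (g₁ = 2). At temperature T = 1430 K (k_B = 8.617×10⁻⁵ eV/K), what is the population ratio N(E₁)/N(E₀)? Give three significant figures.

k_BT = 8.617×10⁻⁵ × 1430 K = 0.12322 eV.
n₁/n₀ = (g₁/g₀) exp[−(E₁−E₀)/kT] = (2/2) × exp(−(0.4346 eV)/(0.12322 eV)) = (2/2) × exp(-3.5270) = 0.0294.

0.0294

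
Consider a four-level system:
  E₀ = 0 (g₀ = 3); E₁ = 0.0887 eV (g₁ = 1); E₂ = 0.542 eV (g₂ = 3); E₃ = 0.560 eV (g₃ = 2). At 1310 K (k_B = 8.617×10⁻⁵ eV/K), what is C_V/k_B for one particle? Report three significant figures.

0.317

k_BT = 8.617×10⁻⁵ × 1310 K = 0.11288 eV.
Eᵢ/kT = 0, 0.78579, 4.8016, 4.9610.
Z = Σ gᵢe^(−Eᵢ/kT) = 3·e^(−0) + 1·e^(−0.78579) + 3·e^(−4.8016) + 2·e^(−4.9610) = 3.0000 + 0.45576 + 0.024650 + 0.014012 = 3.4944.
⟨E⟩ = 0.017638 eV, ⟨E²⟩ = 0.0043559 eV².
C_V/k_B = (⟨E²⟩ − ⟨E⟩²)/(kT)² = (0.0043559 − 0.00031110)/0.012742 = 0.317.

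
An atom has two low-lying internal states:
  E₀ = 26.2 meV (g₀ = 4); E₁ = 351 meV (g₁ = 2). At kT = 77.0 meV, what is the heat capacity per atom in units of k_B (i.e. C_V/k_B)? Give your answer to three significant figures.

0.129

Eᵢ/kT = 0.34026, 4.5584.
Z = Σ gᵢe^(−Eᵢ/kT) = 4·e^(−0.34026) + 2·e^(−4.5584) = 2.8463 + 0.020958 = 2.8673.
⟨E⟩ = 28.574 meV, ⟨E²⟩ = 1581.9 meV².
C_V/k_B = (⟨E²⟩ − ⟨E⟩²)/(kT)² = (1581.9 − 816.47)/5929.0 = 0.129.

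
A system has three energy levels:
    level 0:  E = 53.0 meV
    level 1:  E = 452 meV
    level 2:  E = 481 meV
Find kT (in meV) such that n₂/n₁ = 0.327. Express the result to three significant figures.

n₂/n₁ = exp[−(E₂−E₁)/kT] = 0.327.
⇒ (E₂−E₁)/kT = ln(1/0.327) = ln(3.0581) = 1.1178.
kT = 29 meV / 1.1178 = 25.9 meV.

25.9 meV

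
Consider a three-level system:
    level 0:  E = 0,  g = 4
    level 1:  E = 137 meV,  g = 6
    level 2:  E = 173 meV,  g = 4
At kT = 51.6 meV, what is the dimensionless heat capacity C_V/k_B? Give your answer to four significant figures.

Eᵢ/kT = 0, 2.65504, 3.35271.
Z = Σ gᵢe^(−Eᵢ/kT) = 4·e^(−0) + 6·e^(−2.65504) + 4·e^(−3.35271) = 4.00000 + 0.421776 + 0.139958 = 4.56173.
⟨E⟩ = 17.9748 meV, ⟨E²⟩ = 2653.62 meV².
C_V/k_B = (⟨E²⟩ − ⟨E⟩²)/(kT)² = (2653.62 − 323.093)/2662.56 = 0.8753.

0.8753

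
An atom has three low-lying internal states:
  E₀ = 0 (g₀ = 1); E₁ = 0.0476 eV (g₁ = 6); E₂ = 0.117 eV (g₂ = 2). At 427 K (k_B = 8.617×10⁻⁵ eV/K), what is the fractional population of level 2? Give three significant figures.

0.0305

k_BT = 8.617×10⁻⁵ × 427 K = 0.036795 eV.
Eᵢ/kT = 0, 1.2937, 3.1798.
Z = Σ gᵢe^(−Eᵢ/kT) = 1·e^(−0) + 6·e^(−1.2937) + 2·e^(−3.1798) = 1.0000 + 1.6455 + 0.083188 = 2.7287.
P₂ = g₂ e^(−E₂/kT) / Z = 0.083188/2.7287 = 0.0305.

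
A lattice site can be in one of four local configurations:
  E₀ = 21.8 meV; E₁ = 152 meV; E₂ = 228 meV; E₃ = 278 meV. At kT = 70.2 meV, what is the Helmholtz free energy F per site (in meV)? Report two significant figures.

7.0 meV

Eᵢ/kT = 0.3105, 2.165, 3.248, 3.960.
Z = Σ e^(−Eᵢ/kT) = e^(−0.3105) + e^(−2.165) + e^(−3.248) + e^(−3.960) = 0.7331 + 0.1147 + 0.03885 + 0.01906 = 0.9057.
F = −kT ln Z = −70.2 × ln(0.9057) = −70.2 × -0.09905 = 7.0 meV.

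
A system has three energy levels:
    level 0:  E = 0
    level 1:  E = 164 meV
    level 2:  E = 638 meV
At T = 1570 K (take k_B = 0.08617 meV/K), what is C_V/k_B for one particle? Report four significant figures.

k_BT = 0.08617 × 1570 K = 135.287 meV.
Eᵢ/kT = 0, 1.21224, 4.71590.
Z = Σ e^(−Eᵢ/kT) = e^(−0) + e^(−1.21224) + e^(−4.71590) = 1.00000 + 0.297530 + 0.00895181 = 1.30648.
⟨E⟩ = 41.7199 meV, ⟨E²⟩ = 8914.14 meV².
C_V/k_B = (⟨E²⟩ − ⟨E⟩²)/(kT)² = (8914.14 − 1740.55)/18302.6 = 0.3919.

0.3919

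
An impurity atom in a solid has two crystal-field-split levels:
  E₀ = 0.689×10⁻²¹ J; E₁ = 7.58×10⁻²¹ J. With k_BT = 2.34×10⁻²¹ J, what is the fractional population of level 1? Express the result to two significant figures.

Eᵢ/kT = 0.2944, 3.239.
Z = Σ e^(−Eᵢ/kT) = e^(−0.2944) + e^(−3.239) = 0.7450 + 0.03920 = 0.7842.
P₁ = e^(−E₁/kT) / Z = 0.03920/0.7842 = 0.050.

0.050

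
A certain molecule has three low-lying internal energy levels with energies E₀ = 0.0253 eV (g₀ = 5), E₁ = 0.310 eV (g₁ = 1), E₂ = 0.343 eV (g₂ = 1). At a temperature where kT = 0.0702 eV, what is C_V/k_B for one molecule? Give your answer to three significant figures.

Eᵢ/kT = 0.36040, 4.4160, 4.8860.
Z = Σ gᵢe^(−Eᵢ/kT) = 5·e^(−0.36040) + 1·e^(−4.4160) + 1·e^(−4.8860) = 3.4870 + 0.012082 + 0.0075516 = 3.5066.
⟨E⟩ = 0.026965 eV, ⟨E²⟩ = 0.0012210 eV².
C_V/k_B = (⟨E²⟩ − ⟨E⟩²)/(kT)² = (0.0012210 − 0.00072711)/0.0049280 = 0.100.

0.100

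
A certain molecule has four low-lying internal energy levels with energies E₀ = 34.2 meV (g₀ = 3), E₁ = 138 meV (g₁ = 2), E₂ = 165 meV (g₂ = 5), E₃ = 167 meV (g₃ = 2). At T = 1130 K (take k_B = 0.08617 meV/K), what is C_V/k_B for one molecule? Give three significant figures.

k_BT = 0.08617 × 1130 K = 97.372 meV.
Eᵢ/kT = 0.35123, 1.4172, 1.6945, 1.7151.
Z = Σ gᵢe^(−Eᵢ/kT) = 3·e^(−0.35123) + 2·e^(−1.4172) + 5·e^(−1.6945) + 2·e^(−1.7151) = 2.1115 + 0.48478 + 0.91846 + 0.35989 = 3.8746.
⟨E⟩ = 90.528 meV, ⟨E²⟩ = 12064 meV².
C_V/k_B = (⟨E²⟩ − ⟨E⟩²)/(kT)² = (12064 − 8195.3)/9481.3 = 0.408.

0.408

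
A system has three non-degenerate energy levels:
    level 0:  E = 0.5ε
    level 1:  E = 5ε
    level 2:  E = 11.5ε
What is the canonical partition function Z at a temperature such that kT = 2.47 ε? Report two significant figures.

Z = 0.96

Eᵢ/kT = 0.2024, 2.024, 4.656.
Z = Σ e^(−Eᵢ/kT) = e^(−0.2024) + e^(−2.024) + e^(−4.656) = 0.8168 + 0.1321 + 0.009504 = 0.9584.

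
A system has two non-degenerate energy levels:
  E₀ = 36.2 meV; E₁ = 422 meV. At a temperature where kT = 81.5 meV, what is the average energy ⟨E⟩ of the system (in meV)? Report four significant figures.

39.56 meV

Eᵢ/kT = 0.444172, 5.17791.
Z = Σ e^(−Eᵢ/kT) = e^(−0.444172) + e^(−5.17791) = 0.641355 + 0.00563978 = 0.646995.
⟨E⟩ = Σ Eᵢ e^(−Eᵢ/kT) / Z = (36.2·0.641355 + 422·0.00563978) / 0.646995 = 39.56 meV.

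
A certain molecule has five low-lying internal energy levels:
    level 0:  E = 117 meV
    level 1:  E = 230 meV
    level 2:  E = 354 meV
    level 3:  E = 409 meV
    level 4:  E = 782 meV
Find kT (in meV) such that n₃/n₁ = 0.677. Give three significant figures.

n₃/n₁ = exp[−(E₃−E₁)/kT] = 0.677.
⇒ (E₃−E₁)/kT = ln(1/0.677) = ln(1.4771) = 0.39008.
kT = 179 meV / 0.39008 = 459 meV.

459 meV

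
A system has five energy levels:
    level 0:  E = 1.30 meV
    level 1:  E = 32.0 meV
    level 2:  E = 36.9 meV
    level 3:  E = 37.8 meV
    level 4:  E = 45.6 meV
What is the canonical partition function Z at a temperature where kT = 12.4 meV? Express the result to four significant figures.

Eᵢ/kT = 0.104839, 2.58065, 2.97581, 3.04839, 3.67742.
Z = Σ e^(−Eᵢ/kT) = e^(−0.104839) + e^(−2.58065) + e^(−2.97581) + e^(−3.04839) + e^(−3.67742) = 0.900469 + 0.0757248 + 0.0510061 + 0.0474352 + 0.0252881 = 1.09992.

Z = 1.100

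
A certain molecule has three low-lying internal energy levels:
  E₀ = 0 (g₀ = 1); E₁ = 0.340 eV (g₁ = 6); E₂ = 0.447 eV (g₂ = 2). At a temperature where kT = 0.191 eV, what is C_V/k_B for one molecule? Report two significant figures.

Eᵢ/kT = 0, 1.780, 2.340.
Z = Σ gᵢe^(−Eᵢ/kT) = 1·e^(−0) + 6·e^(−1.780) + 2·e^(−2.340) = 1.000 + 1.012 + 0.1927 = 2.205.
⟨E⟩ = 0.1951 eV, ⟨E²⟩ = 0.07052 eV².
C_V/k_B = (⟨E²⟩ − ⟨E⟩²)/(kT)² = (0.07052 − 0.03806)/0.03648 = 0.89.

0.89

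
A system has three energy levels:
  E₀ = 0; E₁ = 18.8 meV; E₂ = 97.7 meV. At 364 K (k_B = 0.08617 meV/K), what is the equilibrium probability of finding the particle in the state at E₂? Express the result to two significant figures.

k_BT = 0.08617 × 364 K = 31.37 meV.
Eᵢ/kT = 0, 0.5993, 3.114.
Z = Σ e^(−Eᵢ/kT) = e^(−0) + e^(−0.5993) + e^(−3.114) = 1.000 + 0.5492 + 0.04442 = 1.594.
P₂ = e^(−E₂/kT) / Z = 0.04442/1.594 = 0.028.

0.028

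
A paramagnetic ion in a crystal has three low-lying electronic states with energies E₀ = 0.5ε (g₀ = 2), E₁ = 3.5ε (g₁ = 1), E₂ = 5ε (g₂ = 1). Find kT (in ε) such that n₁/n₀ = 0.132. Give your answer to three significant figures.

n₁/n₀ = (g₁/g₀) exp[−(E₁−E₀)/kT] = 0.132.
⇒ (E₁−E₀)/kT = ln((1/2)/0.132) = ln(3.7879) = 1.3318.
kT = 3.0ε / 1.3318 = 2.25 ε.

2.25 ε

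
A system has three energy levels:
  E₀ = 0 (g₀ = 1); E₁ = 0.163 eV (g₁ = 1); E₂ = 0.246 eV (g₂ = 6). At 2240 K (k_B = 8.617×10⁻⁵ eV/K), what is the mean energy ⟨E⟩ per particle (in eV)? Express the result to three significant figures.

k_BT = 8.617×10⁻⁵ × 2240 K = 0.19302 eV.
Eᵢ/kT = 0, 0.84447, 1.2745.
Z = Σ gᵢe^(−Eᵢ/kT) = 1·e^(−0) + 1·e^(−0.84447) + 6·e^(−1.2745) = 1.0000 + 0.42979 + 1.6774 = 3.1072.
⟨E⟩ = Σ Eᵢ gᵢe^(−Eᵢ/kT) / Z = (0·1.0000 + 0.163·0.42979 + 0.246·1.6774) / 3.1072 = 0.155 eV.

0.155 eV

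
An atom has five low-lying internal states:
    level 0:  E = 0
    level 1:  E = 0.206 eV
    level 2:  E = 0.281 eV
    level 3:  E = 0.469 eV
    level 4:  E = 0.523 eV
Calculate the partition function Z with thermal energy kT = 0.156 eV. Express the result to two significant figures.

Z = 1.5

Eᵢ/kT = 0, 1.321, 1.801, 3.006, 3.353.
Z = Σ e^(−Eᵢ/kT) = e^(−0) + e^(−1.321) + e^(−1.801) + e^(−3.006) + e^(−3.353) = 1.000 + 0.2669 + 0.1651 + 0.04949 + 0.03498 = 1.516.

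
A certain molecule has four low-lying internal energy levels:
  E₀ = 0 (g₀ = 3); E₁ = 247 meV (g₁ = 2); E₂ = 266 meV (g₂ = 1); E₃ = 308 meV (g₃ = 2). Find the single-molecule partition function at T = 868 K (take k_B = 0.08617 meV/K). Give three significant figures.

Z = 3.13

k_BT = 0.08617 × 868 K = 74.796 meV.
Eᵢ/kT = 0, 3.3023, 3.5563, 4.1179.
Z = Σ gᵢe^(−Eᵢ/kT) = 3·e^(−0) + 2·e^(−3.3023) + 1·e^(−3.5563) + 2·e^(−4.1179) = 3.0000 + 0.073597 + 0.028544 + 0.032557 = 3.1347.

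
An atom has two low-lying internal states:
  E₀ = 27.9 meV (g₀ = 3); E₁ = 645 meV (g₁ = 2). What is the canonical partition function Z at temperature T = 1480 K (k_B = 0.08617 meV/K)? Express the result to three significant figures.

k_BT = 0.08617 × 1480 K = 127.53 meV.
Eᵢ/kT = 0.21877, 5.0576.
Z = Σ gᵢe^(−Eᵢ/kT) = 3·e^(−0.21877) + 2·e^(−5.0576) = 2.4105 + 0.012722 = 2.4232.

Z = 2.42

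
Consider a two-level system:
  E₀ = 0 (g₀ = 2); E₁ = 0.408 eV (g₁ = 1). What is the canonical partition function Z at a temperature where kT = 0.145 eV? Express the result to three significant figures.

Z = 2.06

Eᵢ/kT = 0, 2.8138.
Z = Σ gᵢe^(−Eᵢ/kT) = 2·e^(−0) + 1·e^(−2.8138) = 2.0000 + 0.059977 = 2.0600.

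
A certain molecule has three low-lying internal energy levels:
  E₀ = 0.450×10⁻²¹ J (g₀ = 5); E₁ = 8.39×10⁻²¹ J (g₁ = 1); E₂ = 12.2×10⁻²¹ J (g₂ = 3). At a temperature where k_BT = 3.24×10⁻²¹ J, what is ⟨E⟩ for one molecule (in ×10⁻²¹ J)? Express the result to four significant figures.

0.7641 ×10⁻²¹ J

Eᵢ/kT = 0.138889, 2.58951, 3.76543.
Z = Σ gᵢe^(−Eᵢ/kT) = 5·e^(−0.138889) + 1·e^(−2.58951) + 3·e^(−3.76543) = 4.35162 + 0.0750568 + 0.0694730 = 4.49615.
⟨E⟩ = Σ Eᵢ gᵢe^(−Eᵢ/kT) / Z = (0.450·4.35162 + 8.39·0.0750568 + 12.2·0.0694730) / 4.49615 = 0.7641 ×10⁻²¹ J.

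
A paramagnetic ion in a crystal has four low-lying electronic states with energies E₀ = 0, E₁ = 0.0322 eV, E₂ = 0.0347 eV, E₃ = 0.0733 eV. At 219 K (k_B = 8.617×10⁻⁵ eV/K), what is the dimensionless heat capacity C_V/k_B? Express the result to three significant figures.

0.760

k_BT = 8.617×10⁻⁵ × 219 K = 0.018871 eV.
Eᵢ/kT = 0, 1.7063, 1.8388, 3.8843.
Z = Σ e^(−Eᵢ/kT) = e^(−0) + e^(−1.7063) + e^(−1.8388) + e^(−3.8843) = 1.0000 + 0.18154 + 0.15901 + 0.020562 = 1.3611.
⟨E⟩ = 0.0094559 eV, ⟨E²⟩ = 0.00036013 eV².
C_V/k_B = (⟨E²⟩ − ⟨E⟩²)/(kT)² = (0.00036013 − 0.000089414)/0.00035611 = 0.760.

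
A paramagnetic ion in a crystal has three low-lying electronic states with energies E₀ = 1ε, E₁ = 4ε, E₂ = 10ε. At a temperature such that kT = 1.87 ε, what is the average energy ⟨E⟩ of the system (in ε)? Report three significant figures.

1.56 ε

Eᵢ/kT = 0.53476, 2.1390, 5.3476.
Z = Σ e^(−Eᵢ/kT) = e^(−0.53476) + e^(−2.1390) + e^(−5.3476) = 0.58581 + 0.11777 + 0.0047596 = 0.70834.
⟨E⟩ = Σ Eᵢ e^(−Eᵢ/kT) / Z = (1·0.58581 + 4·0.11777 + 10·0.0047596) / 0.70834 = 1.56 ε.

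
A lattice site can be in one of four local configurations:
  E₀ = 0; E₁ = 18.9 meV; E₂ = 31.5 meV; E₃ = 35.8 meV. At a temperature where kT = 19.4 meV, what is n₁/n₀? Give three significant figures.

0.377

n₁/n₀ = exp[−(E₁−E₀)/kT] = exp(−(18.9 meV)/(19.4 meV)) = exp(-0.97423) = 0.377.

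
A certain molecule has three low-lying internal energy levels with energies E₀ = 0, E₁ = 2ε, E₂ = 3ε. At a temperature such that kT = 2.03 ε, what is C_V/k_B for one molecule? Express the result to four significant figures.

0.3436

Eᵢ/kT = 0, 0.985222, 1.47783.
Z = Σ e^(−Eᵢ/kT) = e^(−0) + e^(−0.985222) + e^(−1.47783) = 1.00000 + 0.373356 + 0.228132 = 1.60149.
⟨E⟩ = 0.893610 ε, ⟨E²⟩ = 2.21457 ε².
C_V/k_B = (⟨E²⟩ − ⟨E⟩²)/(kT)² = (2.21457 − 0.798539)/4.12090 = 0.3436.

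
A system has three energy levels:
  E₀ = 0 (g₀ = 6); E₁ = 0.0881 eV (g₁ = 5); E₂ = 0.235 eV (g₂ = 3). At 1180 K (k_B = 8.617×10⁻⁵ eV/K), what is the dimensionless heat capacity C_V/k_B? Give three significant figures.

0.288

k_BT = 8.617×10⁻⁵ × 1180 K = 0.10168 eV.
Eᵢ/kT = 0, 0.86644, 2.3112.
Z = Σ gᵢe^(−Eᵢ/kT) = 6·e^(−0) + 5·e^(−0.86644) + 3·e^(−2.3112) = 6.0000 + 2.1022 + 0.29743 = 8.3996.
⟨E⟩ = 0.030370 eV, ⟨E²⟩ = 0.0038980 eV².
C_V/k_B = (⟨E²⟩ − ⟨E⟩²)/(kT)² = (0.0038980 − 0.00092234)/0.010339 = 0.288.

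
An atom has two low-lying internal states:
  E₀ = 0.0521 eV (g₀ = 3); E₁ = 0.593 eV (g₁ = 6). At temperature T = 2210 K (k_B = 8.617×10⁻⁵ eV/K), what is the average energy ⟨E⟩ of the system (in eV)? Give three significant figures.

0.109 eV

k_BT = 8.617×10⁻⁵ × 2210 K = 0.19044 eV.
Eᵢ/kT = 0.27358, 3.1138.
Z = Σ gᵢe^(−Eᵢ/kT) = 3·e^(−0.27358) + 6·e^(−3.1138) = 2.2820 + 0.26659 = 2.5486.
⟨E⟩ = Σ Eᵢ gᵢe^(−Eᵢ/kT) / Z = (0.0521·2.2820 + 0.593·0.26659) / 2.5486 = 0.109 eV.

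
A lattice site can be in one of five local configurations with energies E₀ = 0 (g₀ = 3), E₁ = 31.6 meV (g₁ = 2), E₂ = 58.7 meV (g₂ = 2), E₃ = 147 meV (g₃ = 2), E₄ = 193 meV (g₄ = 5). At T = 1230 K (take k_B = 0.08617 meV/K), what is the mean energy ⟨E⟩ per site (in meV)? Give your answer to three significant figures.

49.6 meV

k_BT = 0.08617 × 1230 K = 105.99 meV.
Eᵢ/kT = 0, 0.29814, 0.55383, 1.3869, 1.8209.
Z = Σ gᵢe^(−Eᵢ/kT) = 3·e^(−0) + 2·e^(−0.29814) + 2·e^(−0.55383) + 2·e^(−1.3869) + 5·e^(−1.8209) = 3.0000 + 1.4844 + 1.1495 + 0.49970 + 0.80940 = 6.9430.
⟨E⟩ = Σ Eᵢ gᵢe^(−Eᵢ/kT) / Z = (0·3.0000 + 31.6·1.4844 + 58.7·1.1495 + 147·0.49970 + 193·0.80940) / 6.9430 = 49.6 meV.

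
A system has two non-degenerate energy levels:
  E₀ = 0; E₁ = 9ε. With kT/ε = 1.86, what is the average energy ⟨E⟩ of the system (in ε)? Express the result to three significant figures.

0.0707 ε

Eᵢ/kT = 0, 4.8387.
Z = Σ e^(−Eᵢ/kT) = e^(−0) + e^(−4.8387) = 1.0000 + 0.0079173 = 1.0079.
⟨E⟩ = Σ Eᵢ e^(−Eᵢ/kT) / Z = (0·1.0000 + 9·0.0079173) / 1.0079 = 0.0707 ε.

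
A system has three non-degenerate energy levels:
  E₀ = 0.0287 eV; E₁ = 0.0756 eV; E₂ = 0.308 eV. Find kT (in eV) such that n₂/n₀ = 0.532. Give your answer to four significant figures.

n₂/n₀ = exp[−(E₂−E₀)/kT] = 0.532.
⇒ (E₂−E₀)/kT = ln(1/0.532) = ln(1.87970) = 0.631112.
kT = 0.2793 eV / 0.631112 = 0.4426 eV.

0.4426 eV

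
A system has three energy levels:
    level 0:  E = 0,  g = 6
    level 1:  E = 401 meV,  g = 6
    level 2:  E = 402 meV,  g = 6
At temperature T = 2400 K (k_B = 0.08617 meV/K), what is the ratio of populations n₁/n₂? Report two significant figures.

1.0

k_BT = 0.08617 × 2400 K = 206.8 meV.
n₁/n₂ = (g₁/g₂) exp[−(E₁−E₂)/kT] = (6/6) × exp(−(-1 meV)/(206.8 meV)) = (6/6) × exp(0.004836) = 1.0.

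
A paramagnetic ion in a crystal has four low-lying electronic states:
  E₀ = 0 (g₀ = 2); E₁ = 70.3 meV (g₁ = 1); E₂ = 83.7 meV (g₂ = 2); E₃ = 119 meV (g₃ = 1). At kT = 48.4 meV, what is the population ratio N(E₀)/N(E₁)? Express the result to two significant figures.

n₀/n₁ = (g₀/g₁) exp[−(E₀−E₁)/kT] = (2/1) × exp(−(-70.3 meV)/(48.4 meV)) = (2/1) × exp(1.452) = 8.5.

8.5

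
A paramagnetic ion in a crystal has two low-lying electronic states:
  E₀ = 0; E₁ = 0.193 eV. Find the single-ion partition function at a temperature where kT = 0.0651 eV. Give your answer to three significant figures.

Eᵢ/kT = 0, 2.9647.
Z = Σ e^(−Eᵢ/kT) = e^(−0) + e^(−2.9647) = 1.0000 + 0.051576 = 1.0516.

Z = 1.05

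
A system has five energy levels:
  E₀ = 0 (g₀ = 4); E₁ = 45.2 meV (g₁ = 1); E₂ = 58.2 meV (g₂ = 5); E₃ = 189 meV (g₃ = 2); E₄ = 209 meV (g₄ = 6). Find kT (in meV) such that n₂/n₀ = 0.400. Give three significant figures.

n₂/n₀ = (g₂/g₀) exp[−(E₂−E₀)/kT] = 0.400.
⇒ (E₂−E₀)/kT = ln((5/4)/0.400) = ln(3.1250) = 1.1394.
kT = 58.2 meV / 1.1394 = 51.1 meV.

51.1 meV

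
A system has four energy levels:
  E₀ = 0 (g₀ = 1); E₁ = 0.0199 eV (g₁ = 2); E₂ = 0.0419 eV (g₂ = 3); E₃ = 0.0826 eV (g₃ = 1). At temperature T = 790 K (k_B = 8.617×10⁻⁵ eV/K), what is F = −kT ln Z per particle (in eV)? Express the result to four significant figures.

-0.1010 eV

k_BT = 8.617×10⁻⁵ × 790 K = 0.0680743 eV.
Eᵢ/kT = 0, 0.292328, 0.615504, 1.21338.
Z = Σ gᵢe^(−Eᵢ/kT) = 1·e^(−0) + 2·e^(−0.292328) + 3·e^(−0.615504) + 1·e^(−1.21338) = 1.00000 + 1.49305 + 1.62111 + 0.297191 = 4.41135.
F = −kT ln Z = −0.0680743 × ln(4.41135) = −0.0680743 × 1.48418 = -0.1010 eV.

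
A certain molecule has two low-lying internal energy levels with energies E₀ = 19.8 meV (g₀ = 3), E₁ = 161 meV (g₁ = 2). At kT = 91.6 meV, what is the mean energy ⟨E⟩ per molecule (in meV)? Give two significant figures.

37 meV

Eᵢ/kT = 0.2162, 1.758.
Z = Σ gᵢe^(−Eᵢ/kT) = 3·e^(−0.2162) + 2·e^(−1.758) = 2.417 + 0.3448 = 2.762.
⟨E⟩ = Σ Eᵢ gᵢe^(−Eᵢ/kT) / Z = (19.8·2.417 + 161·0.3448) / 2.762 = 37 meV.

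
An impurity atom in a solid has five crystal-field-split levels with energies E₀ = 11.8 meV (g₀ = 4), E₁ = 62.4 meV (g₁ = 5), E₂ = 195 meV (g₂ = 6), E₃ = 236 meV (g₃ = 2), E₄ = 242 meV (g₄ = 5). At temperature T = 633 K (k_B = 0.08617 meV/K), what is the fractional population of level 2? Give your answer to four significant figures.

k_BT = 0.08617 × 633 K = 54.5456 meV.
Eᵢ/kT = 0.216333, 1.14400, 3.57499, 4.32666, 4.43665.
Z = Σ gᵢe^(−Eᵢ/kT) = 4·e^(−0.216333) + 5·e^(−1.14400) + 6·e^(−3.57499) + 2·e^(−4.32666) + 5·e^(−4.43665) = 3.22187 + 1.59271 + 0.168094 + 0.0264232 + 0.0591776 = 5.06827.
P₂ = g₂ e^(−E₂/kT) / Z = 0.168094/5.06827 = 0.03317.

0.03317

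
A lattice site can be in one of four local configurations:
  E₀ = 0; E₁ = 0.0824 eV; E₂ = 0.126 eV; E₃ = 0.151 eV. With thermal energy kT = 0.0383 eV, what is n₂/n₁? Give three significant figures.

0.320

n₂/n₁ = exp[−(E₂−E₁)/kT] = exp(−(0.0436 eV)/(0.0383 eV)) = exp(-1.1384) = 0.320.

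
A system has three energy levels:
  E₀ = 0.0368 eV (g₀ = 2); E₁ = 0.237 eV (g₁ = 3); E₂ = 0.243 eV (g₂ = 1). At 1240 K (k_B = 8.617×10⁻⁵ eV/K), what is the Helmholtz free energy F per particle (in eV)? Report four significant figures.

-0.06554 eV

k_BT = 8.617×10⁻⁵ × 1240 K = 0.106851 eV.
Eᵢ/kT = 0.344405, 2.21804, 2.27419.
Z = Σ gᵢe^(−Eᵢ/kT) = 2·e^(−0.344405) + 3·e^(−2.21804) + 1·e^(−2.27419) = 1.41728 + 0.326467 + 0.102880 = 1.84663.
F = −kT ln Z = −0.106851 × ln(1.84663) = −0.106851 × 0.613362 = -0.06554 eV.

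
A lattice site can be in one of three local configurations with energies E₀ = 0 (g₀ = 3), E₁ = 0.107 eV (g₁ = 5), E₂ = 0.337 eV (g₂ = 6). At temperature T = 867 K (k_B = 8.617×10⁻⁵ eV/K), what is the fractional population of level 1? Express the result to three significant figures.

0.280

k_BT = 8.617×10⁻⁵ × 867 K = 0.074709 eV.
Eᵢ/kT = 0, 1.4322, 4.5108.
Z = Σ gᵢe^(−Eᵢ/kT) = 3·e^(−0) + 5·e^(−1.4322) + 6·e^(−4.5108) = 3.0000 + 1.1939 + 0.065938 = 4.2598.
P₁ = g₁ e^(−E₁/kT) / Z = 1.1939/4.2598 = 0.280.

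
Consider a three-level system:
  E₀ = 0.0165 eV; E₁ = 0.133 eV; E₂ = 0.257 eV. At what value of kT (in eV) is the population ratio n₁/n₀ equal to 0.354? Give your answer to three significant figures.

n₁/n₀ = exp[−(E₁−E₀)/kT] = 0.354.
⇒ (E₁−E₀)/kT = ln(1/0.354) = ln(2.8249) = 1.0385.
kT = 0.1165 eV / 1.0385 = 0.112 eV.

0.112 eV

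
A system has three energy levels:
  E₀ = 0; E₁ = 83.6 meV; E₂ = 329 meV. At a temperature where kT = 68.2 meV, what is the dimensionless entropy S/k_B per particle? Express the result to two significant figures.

Eᵢ/kT = 0, 1.226, 4.824.
Z = Σ e^(−Eᵢ/kT) = e^(−0) + e^(−1.226) + e^(−4.824) = 1.000 + 0.2935 + 0.008035 = 1.302.
⟨E⟩ = Σ EᵢPᵢ = 20.88 meV.
S/k_B = ln Z + ⟨E⟩/kT = ln(1.302) + 20.88/68.2 = 0.2639 + 0.3062 = 0.57.

0.57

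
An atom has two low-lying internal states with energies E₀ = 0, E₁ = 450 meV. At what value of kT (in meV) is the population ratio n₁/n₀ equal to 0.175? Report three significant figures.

n₁/n₀ = exp[−(E₁−E₀)/kT] = 0.175.
⇒ (E₁−E₀)/kT = ln(1/0.175) = ln(5.7143) = 1.7430.
kT = 450 meV / 1.7430 = 258 meV.

258 meV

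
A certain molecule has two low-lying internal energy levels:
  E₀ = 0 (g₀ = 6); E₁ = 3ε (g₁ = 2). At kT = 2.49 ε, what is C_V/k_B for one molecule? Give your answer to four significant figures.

0.1199

Eᵢ/kT = 0, 1.20482.
Z = Σ gᵢe^(−Eᵢ/kT) = 6·e^(−0) + 2·e^(−1.20482) = 6.00000 + 0.599492 = 6.59949.
⟨E⟩ = 0.272517 ε, ⟨E²⟩ = 0.817552 ε².
C_V/k_B = (⟨E²⟩ − ⟨E⟩²)/(kT)² = (0.817552 − 0.0742655)/6.20010 = 0.1199.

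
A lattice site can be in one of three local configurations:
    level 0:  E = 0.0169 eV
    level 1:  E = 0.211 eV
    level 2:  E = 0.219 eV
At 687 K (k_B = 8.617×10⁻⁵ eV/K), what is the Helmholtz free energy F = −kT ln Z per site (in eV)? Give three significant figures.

0.0129 eV

k_BT = 8.617×10⁻⁵ × 687 K = 0.059199 eV.
Eᵢ/kT = 0.28548, 3.5642, 3.6994.
Z = Σ e^(−Eᵢ/kT) = e^(−0.28548) + e^(−3.5642) + e^(−3.6994) = 0.75165 + 0.028320 + 0.024738 = 0.80471.
F = −kT ln Z = −0.059199 × ln(0.80471) = −0.059199 × -0.21727 = 0.0129 eV.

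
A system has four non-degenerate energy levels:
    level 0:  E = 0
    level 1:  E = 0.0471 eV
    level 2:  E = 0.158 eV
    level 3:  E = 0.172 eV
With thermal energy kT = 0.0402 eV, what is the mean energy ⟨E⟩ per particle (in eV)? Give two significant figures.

Eᵢ/kT = 0, 1.172, 3.930, 4.279.
Z = Σ e^(−Eᵢ/kT) = e^(−0) + e^(−1.172) + e^(−3.930) + e^(−4.279) = 1.000 + 0.3097 + 0.01964 + 0.01386 = 1.343.
⟨E⟩ = Σ Eᵢ e^(−Eᵢ/kT) / Z = (0·1.000 + 0.0471·0.3097 + 0.158·0.01964 + 0.172·0.01386) / 1.343 = 0.015 eV.

0.015 eV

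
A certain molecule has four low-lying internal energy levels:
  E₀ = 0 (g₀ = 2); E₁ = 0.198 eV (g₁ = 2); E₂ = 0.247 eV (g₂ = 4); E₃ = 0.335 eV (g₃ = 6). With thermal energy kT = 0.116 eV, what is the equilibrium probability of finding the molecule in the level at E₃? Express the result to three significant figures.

Eᵢ/kT = 0, 1.7069, 2.1293, 2.8879.
Z = Σ gᵢe^(−Eᵢ/kT) = 2·e^(−0) + 2·e^(−1.7069) + 4·e^(−2.1293) + 6·e^(−2.8879) = 2.0000 + 0.36285 + 0.47568 + 0.33416 = 3.1727.
P₃ = g₃ e^(−E₃/kT) / Z = 0.33416/3.1727 = 0.105.

0.105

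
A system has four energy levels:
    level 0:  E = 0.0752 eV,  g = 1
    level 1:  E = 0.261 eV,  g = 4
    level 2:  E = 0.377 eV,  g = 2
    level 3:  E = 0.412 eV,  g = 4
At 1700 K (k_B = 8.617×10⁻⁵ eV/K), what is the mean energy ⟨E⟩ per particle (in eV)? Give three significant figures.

0.227 eV

k_BT = 8.617×10⁻⁵ × 1700 K = 0.14649 eV.
Eᵢ/kT = 0.51335, 1.7817, 2.5736, 2.8125.
Z = Σ gᵢe^(−Eᵢ/kT) = 1·e^(−0.51335) + 4·e^(−1.7817) + 2·e^(−2.5736) + 4·e^(−2.8125) = 0.59849 + 0.67341 + 0.15252 + 0.24022 = 1.6646.
⟨E⟩ = Σ Eᵢ gᵢe^(−Eᵢ/kT) / Z = (0.0752·0.59849 + 0.261·0.67341 + 0.377·0.15252 + 0.412·0.24022) / 1.6646 = 0.227 eV.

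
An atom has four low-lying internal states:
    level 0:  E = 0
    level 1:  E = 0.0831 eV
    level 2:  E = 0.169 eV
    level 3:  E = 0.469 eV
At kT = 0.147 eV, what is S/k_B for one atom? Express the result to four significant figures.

1.079

Eᵢ/kT = 0, 0.565306, 1.14966, 3.19048.
Z = Σ e^(−Eᵢ/kT) = e^(−0) + e^(−0.565306) + e^(−1.14966) + e^(−3.19048) = 1.00000 + 0.568186 + 0.316744 + 0.0411521 = 1.92608.
⟨E⟩ = Σ EᵢPᵢ = 0.0623268 eV.
S/k_B = ln Z + ⟨E⟩/kT = ln(1.92608) + 0.0623268/0.147 = 0.655487 + 0.423992 = 1.079.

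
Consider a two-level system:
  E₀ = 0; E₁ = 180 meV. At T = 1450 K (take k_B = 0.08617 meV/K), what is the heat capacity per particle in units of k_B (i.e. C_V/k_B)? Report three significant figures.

0.321

k_BT = 0.08617 × 1450 K = 124.95 meV.
Eᵢ/kT = 0, 1.4406.
Z = Σ e^(−Eᵢ/kT) = e^(−0) + e^(−1.4406) = 1.0000 + 0.23679 = 1.2368.
⟨E⟩ = 34.462 meV, ⟨E²⟩ = 6203.1 meV².
C_V/k_B = (⟨E²⟩ − ⟨E⟩²)/(kT)² = (6203.1 − 1187.6)/15613 = 0.321.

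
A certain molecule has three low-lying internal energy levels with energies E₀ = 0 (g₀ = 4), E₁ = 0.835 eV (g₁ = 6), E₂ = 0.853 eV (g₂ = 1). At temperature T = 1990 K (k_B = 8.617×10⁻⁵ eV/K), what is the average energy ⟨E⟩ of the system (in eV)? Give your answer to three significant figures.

0.0109 eV

k_BT = 8.617×10⁻⁵ × 1990 K = 0.17148 eV.
Eᵢ/kT = 0, 4.8694, 4.9743.
Z = Σ gᵢe^(−Eᵢ/kT) = 4·e^(−0) + 6·e^(−4.8694) + 1·e^(−4.9743) = 4.0000 + 0.046068 + 0.0069134 = 4.0530.
⟨E⟩ = Σ Eᵢ gᵢe^(−Eᵢ/kT) / Z = (0·4.0000 + 0.835·0.046068 + 0.853·0.0069134) / 4.0530 = 0.0109 eV.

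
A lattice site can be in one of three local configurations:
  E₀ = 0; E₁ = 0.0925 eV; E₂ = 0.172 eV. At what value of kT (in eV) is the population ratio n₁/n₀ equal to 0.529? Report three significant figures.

0.145 eV

n₁/n₀ = exp[−(E₁−E₀)/kT] = 0.529.
⇒ (E₁−E₀)/kT = ln(1/0.529) = ln(1.8904) = 0.63679.
kT = 0.0925 eV / 0.63679 = 0.145 eV.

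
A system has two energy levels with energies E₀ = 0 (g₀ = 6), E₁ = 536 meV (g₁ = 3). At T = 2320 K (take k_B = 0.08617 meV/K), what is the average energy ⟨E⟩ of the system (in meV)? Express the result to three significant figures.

k_BT = 0.08617 × 2320 K = 199.91 meV.
Eᵢ/kT = 0, 2.6812.
Z = Σ gᵢe^(−Eᵢ/kT) = 6·e^(−0) + 3·e^(−2.6812) = 6.0000 + 0.20544 = 6.2054.
⟨E⟩ = Σ Eᵢ gᵢe^(−Eᵢ/kT) / Z = (0·6.0000 + 536·0.20544) / 6.2054 = 17.7 meV.

17.7 meV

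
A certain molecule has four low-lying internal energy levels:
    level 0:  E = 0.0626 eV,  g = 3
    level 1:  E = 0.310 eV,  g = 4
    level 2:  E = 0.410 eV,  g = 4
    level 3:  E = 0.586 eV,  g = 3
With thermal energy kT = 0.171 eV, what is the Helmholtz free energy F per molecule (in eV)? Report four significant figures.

-0.1986 eV

Eᵢ/kT = 0.366082, 1.81287, 2.39766, 3.42690.
Z = Σ gᵢe^(−Eᵢ/kT) = 3·e^(−0.366082) + 4·e^(−1.81287) + 4·e^(−2.39766) + 3·e^(−3.42690) = 2.08034 + 0.652740 + 0.363722 + 0.0974625 = 3.19426.
F = −kT ln Z = −0.171 × ln(3.19426) = −0.171 × 1.16136 = -0.1986 eV.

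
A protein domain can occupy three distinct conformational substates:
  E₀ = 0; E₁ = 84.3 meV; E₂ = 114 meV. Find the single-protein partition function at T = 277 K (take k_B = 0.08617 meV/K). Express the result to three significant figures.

k_BT = 0.08617 × 277 K = 23.869 meV.
Eᵢ/kT = 0, 3.5318, 4.7761.
Z = Σ e^(−Eᵢ/kT) = e^(−0) + e^(−3.5318) + e^(−4.7761) = 1.0000 + 0.029252 + 0.0084288 = 1.0377.

Z = 1.04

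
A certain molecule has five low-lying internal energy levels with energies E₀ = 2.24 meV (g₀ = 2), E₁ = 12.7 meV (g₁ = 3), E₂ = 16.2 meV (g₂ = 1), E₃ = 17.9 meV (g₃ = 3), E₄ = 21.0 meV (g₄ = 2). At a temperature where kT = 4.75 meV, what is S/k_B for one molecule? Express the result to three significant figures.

1.48

Eᵢ/kT = 0.47158, 2.6737, 3.4105, 3.7684, 4.4211.
Z = Σ gᵢe^(−Eᵢ/kT) = 2·e^(−0.47158) + 3·e^(−2.6737) + 1·e^(−3.4105) + 3·e^(−3.7684) + 2·e^(−4.4211) = 1.2480 + 0.20699 + 0.033025 + 0.069267 + 0.024042 = 1.5813.
⟨E⟩ = Σ EᵢPᵢ = 4.8720 meV.
S/k_B = ln Z + ⟨E⟩/kT = ln(1.5813) + 4.8720/4.75 = 0.45825 + 1.0257 = 1.48.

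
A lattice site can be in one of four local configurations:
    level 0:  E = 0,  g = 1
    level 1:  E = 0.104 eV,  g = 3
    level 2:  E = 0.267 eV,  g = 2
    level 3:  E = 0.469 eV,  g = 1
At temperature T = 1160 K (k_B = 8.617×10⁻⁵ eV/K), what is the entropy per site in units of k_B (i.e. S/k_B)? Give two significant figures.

1.5

k_BT = 8.617×10⁻⁵ × 1160 K = 0.09996 eV.
Eᵢ/kT = 0, 1.040, 2.671, 4.692.
Z = Σ gᵢe^(−Eᵢ/kT) = 1·e^(−0) + 3·e^(−1.040) + 2·e^(−2.671) + 1·e^(−4.692) = 1.000 + 1.060 + 0.1384 + 0.009168 = 2.208.
⟨E⟩ = Σ EᵢPᵢ = 0.06861 eV.
S/k_B = ln Z + ⟨E⟩/kT = ln(2.208) + 0.06861/0.09996 = 0.7921 + 0.6864 = 1.5.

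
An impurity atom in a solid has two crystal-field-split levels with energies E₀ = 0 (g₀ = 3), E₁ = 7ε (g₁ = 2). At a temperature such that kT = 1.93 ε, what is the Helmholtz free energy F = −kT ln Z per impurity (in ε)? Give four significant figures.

-2.154 ε

Eᵢ/kT = 0, 3.62694.
Z = Σ gᵢe^(−Eᵢ/kT) = 3·e^(−0) + 2·e^(−3.62694) = 3.00000 + 0.0531949 = 3.05319.
F = −kT ln Z = −1.93 × ln(3.05319) = −1.93 × 1.11619 = -2.154 ε.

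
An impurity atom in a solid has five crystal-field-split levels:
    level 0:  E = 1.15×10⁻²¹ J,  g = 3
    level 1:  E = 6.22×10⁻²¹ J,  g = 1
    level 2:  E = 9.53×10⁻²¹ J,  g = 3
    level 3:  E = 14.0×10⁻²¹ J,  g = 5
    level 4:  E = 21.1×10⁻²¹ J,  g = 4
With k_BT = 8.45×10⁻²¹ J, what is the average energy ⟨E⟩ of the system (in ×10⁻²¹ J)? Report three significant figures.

Eᵢ/kT = 0.13609, 0.73609, 1.1278, 1.6568, 2.4970.
Z = Σ gᵢe^(−Eᵢ/kT) = 3·e^(−0.13609) + 1·e^(−0.73609) + 3·e^(−1.1278) + 5·e^(−1.6568) + 4·e^(−2.4970) = 2.6183 + 0.47898 + 0.97123 + 0.95374 + 0.32933 = 5.3516.
⟨E⟩ = Σ Eᵢ gᵢe^(−Eᵢ/kT) / Z = (1.15·2.6183 + 6.22·0.47898 + 9.53·0.97123 + 14.0·0.95374 + 21.1·0.32933) / 5.3516 = 6.64 ×10⁻²¹ J.

6.64 ×10⁻²¹ J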